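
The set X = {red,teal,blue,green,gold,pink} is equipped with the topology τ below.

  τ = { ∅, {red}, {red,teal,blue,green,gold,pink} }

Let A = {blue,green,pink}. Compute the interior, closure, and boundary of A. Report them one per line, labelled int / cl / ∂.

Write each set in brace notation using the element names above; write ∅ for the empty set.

interior: largest open inside A is ∅ (from ∅)
cl via duality: int({red,teal,gold}) = {red}, so X∖{red} = {teal,blue,green,gold,pink}
cl∖int = {teal,blue,green,gold,pink}

int(A) = ∅
cl(A)  = {teal,blue,green,gold,pink}
∂A     = {teal,blue,green,gold,pink}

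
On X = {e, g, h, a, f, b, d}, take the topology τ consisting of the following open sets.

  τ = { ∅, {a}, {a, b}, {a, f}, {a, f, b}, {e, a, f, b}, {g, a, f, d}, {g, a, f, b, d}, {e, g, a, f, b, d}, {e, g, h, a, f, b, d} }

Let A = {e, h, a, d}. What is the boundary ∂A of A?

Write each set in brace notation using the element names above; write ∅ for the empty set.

interior: largest open inside A is {a} (from ∅, {a})
cl via duality: int({g, f, b}) = ∅, so X∖∅ = {e, g, h, a, f, b, d}
cl∖int = {e, g, h, f, b, d}

{e, g, h, f, b, d}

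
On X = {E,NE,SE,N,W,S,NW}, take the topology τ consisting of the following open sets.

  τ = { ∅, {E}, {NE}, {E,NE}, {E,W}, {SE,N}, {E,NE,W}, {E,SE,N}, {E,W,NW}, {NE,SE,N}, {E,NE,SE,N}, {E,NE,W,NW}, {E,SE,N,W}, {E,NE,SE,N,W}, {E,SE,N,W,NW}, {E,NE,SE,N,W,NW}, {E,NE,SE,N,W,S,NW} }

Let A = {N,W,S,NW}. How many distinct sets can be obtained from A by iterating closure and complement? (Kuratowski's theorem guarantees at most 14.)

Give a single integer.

10

complement {E,NE,SE}; its interior {E,NE}; cl(A) = X∖{E,NE} = {SE,N,W,S,NW}
With k = closure, c = complement:
  1. A     = {N,W,S,NW}
  2. kA    = {SE,N,W,S,NW}
  3. cA    = {E,NE,SE}
  4. ckA   = {E,NE}
  5. kcA   = {E,NE,SE,N,W,S,NW}
  6. kckA  = {E,NE,W,S,NW}
  7. ckcA  = ∅
  8. ckckA = {SE,N}
  9. kckckA = {SE,N,S}
  10. ckckckA = {E,NE,W,NW}
k, c of each give nothing new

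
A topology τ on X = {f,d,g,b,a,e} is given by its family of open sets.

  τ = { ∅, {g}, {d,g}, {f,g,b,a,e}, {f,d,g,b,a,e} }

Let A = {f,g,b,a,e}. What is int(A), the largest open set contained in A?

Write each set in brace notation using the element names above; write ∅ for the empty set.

U open, U⊆A: ∅, {g}, {f,g,b,a,e}. int(A) = ⋃ = {f,g,b,a,e}

{f,g,b,a,e}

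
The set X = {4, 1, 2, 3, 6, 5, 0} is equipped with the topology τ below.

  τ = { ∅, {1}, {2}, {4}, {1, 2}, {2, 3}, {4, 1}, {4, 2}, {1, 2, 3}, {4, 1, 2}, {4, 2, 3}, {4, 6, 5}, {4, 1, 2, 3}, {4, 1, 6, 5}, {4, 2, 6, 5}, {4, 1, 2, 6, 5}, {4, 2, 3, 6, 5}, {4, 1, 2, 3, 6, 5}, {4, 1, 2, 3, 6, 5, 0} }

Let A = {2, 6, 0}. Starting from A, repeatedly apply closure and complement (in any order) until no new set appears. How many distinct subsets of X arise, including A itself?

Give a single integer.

cl via duality: int({4, 1, 3, 5}) = {4, 1}, so X∖{4, 1} = {2, 3, 6, 5, 0}
Write k for closure, c for complement:
  1. A     = {2, 6, 0}
  2. kA    = {2, 3, 6, 5, 0}
  3. cA    = {4, 1, 3, 5}
  4. ckA   = {4, 1}
  5. kcA   = {4, 1, 3, 6, 5, 0}
  6. kckA  = {4, 1, 6, 5, 0}
  7. ckcA  = {2}
  8. ckckA = {2, 3}
  9. kckcA = {2, 3, 0}
  10. ckckcA = {4, 1, 6, 5}
applying k or c yields no new set

10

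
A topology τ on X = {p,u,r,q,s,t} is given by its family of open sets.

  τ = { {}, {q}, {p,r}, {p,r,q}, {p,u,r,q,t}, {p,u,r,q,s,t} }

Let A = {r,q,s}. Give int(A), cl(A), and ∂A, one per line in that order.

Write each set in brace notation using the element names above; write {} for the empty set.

U open, U⊆A: {}, {q}. int(A) = ⋃ = {q}
X∖A={p,u,t}, int(X∖A)={}, hence cl(A)={p,u,r,q,s,t}
∂A: remove int from cl → {p,u,r,s,t}

int(A) = {q}
cl(A)  = {p,u,r,q,s,t}
∂A     = {p,u,r,s,t}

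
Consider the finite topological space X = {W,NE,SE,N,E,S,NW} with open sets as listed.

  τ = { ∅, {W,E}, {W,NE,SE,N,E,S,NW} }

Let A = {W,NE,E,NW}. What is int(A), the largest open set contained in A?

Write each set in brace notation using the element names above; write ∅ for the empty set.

{W,E}

interior: largest open inside A is {W,E} (from ∅, {W,E})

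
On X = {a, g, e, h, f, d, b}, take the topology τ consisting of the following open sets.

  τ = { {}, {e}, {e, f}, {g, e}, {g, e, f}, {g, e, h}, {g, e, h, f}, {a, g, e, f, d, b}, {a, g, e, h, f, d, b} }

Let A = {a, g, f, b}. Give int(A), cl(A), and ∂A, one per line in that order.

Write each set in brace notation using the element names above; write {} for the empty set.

int(A) = {}
cl(A)  = {a, g, h, f, d, b}
∂A     = {a, g, h, f, d, b}

open subsets of A: {}; so int(A) = {}
closure: X∖int(X∖A) = X∖{e} = {a, g, h, f, d, b}
∂A = {a, g, h, f, d, b} minus {} = {a, g, h, f, d, b}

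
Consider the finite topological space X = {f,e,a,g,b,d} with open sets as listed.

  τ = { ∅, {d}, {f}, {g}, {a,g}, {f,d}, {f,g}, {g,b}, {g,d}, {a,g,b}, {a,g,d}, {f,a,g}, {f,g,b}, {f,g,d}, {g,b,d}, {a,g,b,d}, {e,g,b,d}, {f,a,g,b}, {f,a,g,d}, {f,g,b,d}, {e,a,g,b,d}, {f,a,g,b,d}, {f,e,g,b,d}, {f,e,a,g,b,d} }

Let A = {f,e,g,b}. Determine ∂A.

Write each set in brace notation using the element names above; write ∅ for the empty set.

interior: largest open inside A is {f,g,b} (from ∅, {f}, {g}, {g,b}, {f,g}, {f,g,b})
cl via duality: int({a,d}) = {d}, so X∖{d} = {f,e,a,g,b}
cl∖int = {e,a}

{e,a}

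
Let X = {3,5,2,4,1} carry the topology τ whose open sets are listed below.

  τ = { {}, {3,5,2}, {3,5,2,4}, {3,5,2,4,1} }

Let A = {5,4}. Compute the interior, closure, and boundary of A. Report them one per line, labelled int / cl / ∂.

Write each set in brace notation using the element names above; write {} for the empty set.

int(A) = {}
cl(A)  = {3,5,2,4,1}
∂A     = {3,5,2,4,1}

opens ⊆ A: {}; union → int = {}
complement {3,2,1}; its interior {}; cl(A) = X∖{} = {3,5,2,4,1}
boundary = {3,5,2,4,1} ∖ {} = {3,5,2,4,1}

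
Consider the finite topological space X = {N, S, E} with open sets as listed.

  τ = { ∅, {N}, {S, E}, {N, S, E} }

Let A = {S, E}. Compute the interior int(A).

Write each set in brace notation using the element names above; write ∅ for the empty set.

{S, E}

opens ⊆ A: ∅, {S, E}; union → int = {S, E}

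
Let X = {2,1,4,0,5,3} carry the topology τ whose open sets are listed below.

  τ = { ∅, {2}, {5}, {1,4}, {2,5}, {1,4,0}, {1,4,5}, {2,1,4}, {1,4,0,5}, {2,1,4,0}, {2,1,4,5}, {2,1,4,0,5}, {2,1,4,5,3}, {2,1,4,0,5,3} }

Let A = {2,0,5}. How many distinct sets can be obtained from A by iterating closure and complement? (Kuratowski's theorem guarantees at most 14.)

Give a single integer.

cl via duality: int({1,4,3}) = {1,4}, so X∖{1,4} = {2,0,5,3}
Write k for closure, c for complement:
  1. A     = {2,0,5}
  2. kA    = {2,0,5,3}
  3. cA    = {1,4,3}
  4. ckA   = {1,4}
  5. kcA   = {1,4,0,3}
  6. ckcA  = {2,5}
  7. kckcA = {2,5,3}
  8. ckckcA = {1,4,0}
applying k or c yields no new set

8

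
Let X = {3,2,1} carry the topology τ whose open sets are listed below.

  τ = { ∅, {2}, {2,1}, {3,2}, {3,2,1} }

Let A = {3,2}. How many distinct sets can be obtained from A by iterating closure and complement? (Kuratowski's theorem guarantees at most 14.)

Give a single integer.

4

cl via duality: int({1}) = ∅, so X∖∅ = {3,2,1}
Write k for closure, c for complement:
  1. A     = {3,2}
  2. kA    = {3,2,1}
  3. cA    = {1}
  4. ckA   = ∅
applying k or c yields no new set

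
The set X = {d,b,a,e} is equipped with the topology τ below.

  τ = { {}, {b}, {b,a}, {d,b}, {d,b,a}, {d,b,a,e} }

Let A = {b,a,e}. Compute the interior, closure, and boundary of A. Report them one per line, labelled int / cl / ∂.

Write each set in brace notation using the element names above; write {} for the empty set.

interior: largest open inside A is {b,a} (from {}, {b}, {b,a})
cl via duality: int({d}) = {}, so X∖{} = {d,b,a,e}
cl∖int = {d,e}

int(A) = {b,a}
cl(A)  = {d,b,a,e}
∂A     = {d,e}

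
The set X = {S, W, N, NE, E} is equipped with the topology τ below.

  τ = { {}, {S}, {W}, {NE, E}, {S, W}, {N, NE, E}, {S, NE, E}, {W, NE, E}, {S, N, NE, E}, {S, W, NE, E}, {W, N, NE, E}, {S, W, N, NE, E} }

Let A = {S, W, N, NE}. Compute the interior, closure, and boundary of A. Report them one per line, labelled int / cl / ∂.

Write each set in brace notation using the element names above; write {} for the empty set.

int(A) = {S, W}
cl(A)  = {S, W, N, NE, E}
∂A     = {N, NE, E}

U open, U⊆A: {}, {S}, {W}, {S, W}. int(A) = ⋃ = {S, W}
X∖A={E}, int(X∖A)={}, hence cl(A)={S, W, N, NE, E}
∂A: remove int from cl → {N, NE, E}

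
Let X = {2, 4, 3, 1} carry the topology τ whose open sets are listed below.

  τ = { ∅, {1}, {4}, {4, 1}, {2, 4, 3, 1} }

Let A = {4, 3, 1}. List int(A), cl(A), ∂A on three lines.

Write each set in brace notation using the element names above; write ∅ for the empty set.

int(A) = {4, 1}
cl(A)  = {2, 4, 3, 1}
∂A     = {2, 3}

opens ⊆ A: ∅, {4}, {1}, {4, 1}; union → int = {4, 1}
complement {2}; its interior ∅; cl(A) = X∖∅ = {2, 4, 3, 1}
boundary = {2, 4, 3, 1} ∖ {4, 1} = {2, 3}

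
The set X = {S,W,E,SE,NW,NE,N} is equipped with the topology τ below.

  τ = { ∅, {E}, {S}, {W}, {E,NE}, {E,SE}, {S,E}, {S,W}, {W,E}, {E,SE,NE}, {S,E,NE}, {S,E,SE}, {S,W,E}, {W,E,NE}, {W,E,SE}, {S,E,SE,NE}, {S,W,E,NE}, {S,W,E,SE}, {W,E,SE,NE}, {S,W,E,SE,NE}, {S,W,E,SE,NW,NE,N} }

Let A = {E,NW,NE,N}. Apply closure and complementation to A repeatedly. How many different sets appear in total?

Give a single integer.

X∖A={S,W,SE}, int(X∖A)={S,W}, hence cl(A)={E,SE,NW,NE,N}
Orbit (k=closure, c=complement):
  1. A     = {E,NW,NE,N}
  2. kA    = {E,SE,NW,NE,N}
  3. cA    = {S,W,SE}
  4. ckA   = {S,W}
  5. kcA   = {S,W,SE,NW,N}
  6. kckA  = {S,W,NW,N}
  7. ckcA  = {E,NE}
  8. ckckA = {E,SE,NE}
(closed under both — stop)

8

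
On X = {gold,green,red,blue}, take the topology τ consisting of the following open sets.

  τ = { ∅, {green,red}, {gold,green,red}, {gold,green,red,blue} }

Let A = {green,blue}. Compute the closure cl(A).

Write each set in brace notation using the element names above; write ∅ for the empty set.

{gold,green,red,blue}

X∖A={gold,red}, int(X∖A)=∅, hence cl(A)={gold,green,red,blue}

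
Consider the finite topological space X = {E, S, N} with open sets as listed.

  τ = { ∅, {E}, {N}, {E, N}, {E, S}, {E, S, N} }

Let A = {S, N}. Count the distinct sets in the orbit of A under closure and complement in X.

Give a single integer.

cl via duality: int({E}) = {E}, so X∖{E} = {S, N}
Write k for closure, c for complement:
  1. A     = {S, N}
  2. cA    = {E}
  3. kcA   = {E, S}
  4. ckcA  = {N}
applying k or c yields no new set

4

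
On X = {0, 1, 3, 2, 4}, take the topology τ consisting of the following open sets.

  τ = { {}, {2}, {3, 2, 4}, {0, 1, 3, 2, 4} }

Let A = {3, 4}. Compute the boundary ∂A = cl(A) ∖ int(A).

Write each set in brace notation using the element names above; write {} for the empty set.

{0, 1, 3, 4}

opens ⊆ A: {}; union → int = {}
complement {0, 1, 2}; its interior {2}; cl(A) = X∖{2} = {0, 1, 3, 4}
boundary = {0, 1, 3, 4} ∖ {} = {0, 1, 3, 4}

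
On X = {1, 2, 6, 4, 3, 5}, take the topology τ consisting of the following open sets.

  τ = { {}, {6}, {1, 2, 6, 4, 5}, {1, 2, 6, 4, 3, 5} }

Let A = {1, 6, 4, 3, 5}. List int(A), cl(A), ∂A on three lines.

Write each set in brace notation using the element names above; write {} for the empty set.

interior: largest open inside A is {6} (from {}, {6})
cl via duality: int({2}) = {}, so X∖{} = {1, 2, 6, 4, 3, 5}
cl∖int = {1, 2, 4, 3, 5}

int(A) = {6}
cl(A)  = {1, 2, 6, 4, 3, 5}
∂A     = {1, 2, 4, 3, 5}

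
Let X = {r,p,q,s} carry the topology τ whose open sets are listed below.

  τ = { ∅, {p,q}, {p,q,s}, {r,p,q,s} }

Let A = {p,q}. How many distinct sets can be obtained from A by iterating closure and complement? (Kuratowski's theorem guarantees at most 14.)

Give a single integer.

4

X∖A={r,s}, int(X∖A)=∅, hence cl(A)={r,p,q,s}
Orbit (k=closure, c=complement):
  1. A     = {p,q}
  2. kA    = {r,p,q,s}
  3. cA    = {r,s}
  4. ckA   = ∅
(closed under both — stop)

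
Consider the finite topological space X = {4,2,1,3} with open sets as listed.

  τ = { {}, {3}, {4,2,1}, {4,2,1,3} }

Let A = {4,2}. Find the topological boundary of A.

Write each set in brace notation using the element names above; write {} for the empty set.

opens ⊆ A: {}; union → int = {}
complement {1,3}; its interior {3}; cl(A) = X∖{3} = {4,2,1}
boundary = {4,2,1} ∖ {} = {4,2,1}

{4,2,1}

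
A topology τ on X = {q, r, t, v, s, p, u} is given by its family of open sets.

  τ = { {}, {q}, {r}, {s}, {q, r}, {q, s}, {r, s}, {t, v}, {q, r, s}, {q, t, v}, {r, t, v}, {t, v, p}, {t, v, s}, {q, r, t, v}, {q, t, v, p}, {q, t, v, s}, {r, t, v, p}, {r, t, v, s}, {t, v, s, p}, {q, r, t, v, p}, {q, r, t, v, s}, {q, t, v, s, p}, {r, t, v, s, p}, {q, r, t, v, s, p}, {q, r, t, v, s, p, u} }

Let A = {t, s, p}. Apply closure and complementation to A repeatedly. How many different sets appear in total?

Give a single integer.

closure: X∖int(X∖A) = X∖{q, r} = {t, v, s, p, u}
Let k=closure and c=complement:
  1. A     = {t, s, p}
  2. kA    = {t, v, s, p, u}
  3. cA    = {q, r, v, u}
  4. ckA   = {q, r}
  5. kcA   = {q, r, t, v, p, u}
  6. kckA  = {q, r, u}
  7. ckcA  = {s}
  8. ckckA = {t, v, s, p}
  9. kckcA = {s, u}
  10. ckckcA = {q, r, t, v, p}
— saturated at 10

10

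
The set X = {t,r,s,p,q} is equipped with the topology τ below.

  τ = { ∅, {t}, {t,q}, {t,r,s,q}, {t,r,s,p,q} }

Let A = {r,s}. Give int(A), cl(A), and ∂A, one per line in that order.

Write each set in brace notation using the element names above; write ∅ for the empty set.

opens ⊆ A: ∅; union → int = ∅
complement {t,p,q}; its interior {t,q}; cl(A) = X∖{t,q} = {r,s,p}
boundary = {r,s,p} ∖ ∅ = {r,s,p}

int(A) = ∅
cl(A)  = {r,s,p}
∂A     = {r,s,p}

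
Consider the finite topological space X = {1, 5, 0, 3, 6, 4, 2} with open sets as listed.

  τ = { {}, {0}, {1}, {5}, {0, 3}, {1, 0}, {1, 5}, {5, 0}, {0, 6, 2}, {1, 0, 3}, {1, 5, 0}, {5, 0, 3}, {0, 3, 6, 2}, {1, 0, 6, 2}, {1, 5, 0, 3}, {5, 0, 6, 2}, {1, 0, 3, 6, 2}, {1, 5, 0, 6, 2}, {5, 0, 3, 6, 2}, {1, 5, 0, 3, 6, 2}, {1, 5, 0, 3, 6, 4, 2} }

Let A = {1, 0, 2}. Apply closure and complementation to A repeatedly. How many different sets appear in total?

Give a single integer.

X∖A={5, 3, 6, 4}, int(X∖A)={5}, hence cl(A)={1, 0, 3, 6, 4, 2}
Orbit (k=closure, c=complement):
  1. A     = {1, 0, 2}
  2. kA    = {1, 0, 3, 6, 4, 2}
  3. cA    = {5, 3, 6, 4}
  4. ckA   = {5}
  5. kcA   = {5, 3, 6, 4, 2}
  6. kckA  = {5, 4}
  7. ckcA  = {1, 0}
  8. ckckA = {1, 0, 3, 6, 2}
(closed under both — stop)

8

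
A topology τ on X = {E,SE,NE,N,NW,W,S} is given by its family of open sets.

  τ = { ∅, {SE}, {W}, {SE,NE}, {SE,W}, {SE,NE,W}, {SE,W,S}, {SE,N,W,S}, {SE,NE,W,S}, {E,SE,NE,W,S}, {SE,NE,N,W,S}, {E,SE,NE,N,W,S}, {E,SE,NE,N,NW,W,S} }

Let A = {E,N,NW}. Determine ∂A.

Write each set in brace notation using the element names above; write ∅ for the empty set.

interior: largest open inside A is ∅ (from ∅)
cl via duality: int({SE,NE,W,S}) = {SE,NE,W,S}, so X∖{SE,NE,W,S} = {E,N,NW}
cl∖int = {E,N,NW}

{E,N,NW}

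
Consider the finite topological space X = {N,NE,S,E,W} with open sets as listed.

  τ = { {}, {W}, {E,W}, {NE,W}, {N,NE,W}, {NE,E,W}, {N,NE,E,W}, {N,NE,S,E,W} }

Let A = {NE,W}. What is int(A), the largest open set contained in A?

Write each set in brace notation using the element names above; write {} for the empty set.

U open, U⊆A: {}, {W}, {NE,W}. int(A) = ⋃ = {NE,W}

{NE,W}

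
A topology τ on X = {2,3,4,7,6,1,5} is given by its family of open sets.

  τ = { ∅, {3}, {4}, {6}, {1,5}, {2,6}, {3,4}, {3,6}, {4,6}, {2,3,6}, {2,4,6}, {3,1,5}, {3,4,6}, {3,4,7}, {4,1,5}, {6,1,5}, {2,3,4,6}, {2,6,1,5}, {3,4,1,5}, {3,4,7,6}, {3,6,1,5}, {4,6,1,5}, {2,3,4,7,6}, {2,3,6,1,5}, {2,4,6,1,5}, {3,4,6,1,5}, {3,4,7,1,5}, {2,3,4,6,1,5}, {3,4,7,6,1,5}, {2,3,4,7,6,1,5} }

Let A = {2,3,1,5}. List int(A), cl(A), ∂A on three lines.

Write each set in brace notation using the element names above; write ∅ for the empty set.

open subsets of A: ∅, {3}, {1,5}, {3,1,5}; so int(A) = {3,1,5}
closure: X∖int(X∖A) = X∖{4,6} = {2,3,7,1,5}
∂A = {2,3,7,1,5} minus {3,1,5} = {2,7}

int(A) = {3,1,5}
cl(A)  = {2,3,7,1,5}
∂A     = {2,7}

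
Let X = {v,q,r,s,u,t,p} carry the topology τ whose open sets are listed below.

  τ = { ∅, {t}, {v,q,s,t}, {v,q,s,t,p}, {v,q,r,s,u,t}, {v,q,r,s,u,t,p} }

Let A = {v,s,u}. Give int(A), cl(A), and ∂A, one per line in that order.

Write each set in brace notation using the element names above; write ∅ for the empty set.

opens ⊆ A: ∅; union → int = ∅
complement {q,r,t,p}; its interior {t}; cl(A) = X∖{t} = {v,q,r,s,u,p}
boundary = {v,q,r,s,u,p} ∖ ∅ = {v,q,r,s,u,p}

int(A) = ∅
cl(A)  = {v,q,r,s,u,p}
∂A     = {v,q,r,s,u,p}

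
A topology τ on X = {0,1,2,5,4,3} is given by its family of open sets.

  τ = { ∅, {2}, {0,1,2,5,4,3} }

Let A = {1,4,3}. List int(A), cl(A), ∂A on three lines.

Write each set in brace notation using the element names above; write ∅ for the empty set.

opens ⊆ A: ∅; union → int = ∅
complement {0,2,5}; its interior {2}; cl(A) = X∖{2} = {0,1,5,4,3}
boundary = {0,1,5,4,3} ∖ ∅ = {0,1,5,4,3}

int(A) = ∅
cl(A)  = {0,1,5,4,3}
∂A     = {0,1,5,4,3}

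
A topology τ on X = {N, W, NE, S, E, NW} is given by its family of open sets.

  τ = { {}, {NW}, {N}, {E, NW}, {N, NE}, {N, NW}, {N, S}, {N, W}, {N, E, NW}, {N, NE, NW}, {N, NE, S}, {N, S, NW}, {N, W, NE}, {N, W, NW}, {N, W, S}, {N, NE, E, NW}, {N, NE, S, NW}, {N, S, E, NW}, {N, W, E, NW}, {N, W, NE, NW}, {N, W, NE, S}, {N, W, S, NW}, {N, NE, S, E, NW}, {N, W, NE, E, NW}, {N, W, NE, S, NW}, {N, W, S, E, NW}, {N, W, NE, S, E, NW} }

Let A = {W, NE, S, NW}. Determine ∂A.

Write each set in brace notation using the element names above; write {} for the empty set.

{W, NE, S, E}

open subsets of A: {}, {NW}; so int(A) = {NW}
closure: X∖int(X∖A) = X∖{N} = {W, NE, S, E, NW}
∂A = {W, NE, S, E, NW} minus {NW} = {W, NE, S, E}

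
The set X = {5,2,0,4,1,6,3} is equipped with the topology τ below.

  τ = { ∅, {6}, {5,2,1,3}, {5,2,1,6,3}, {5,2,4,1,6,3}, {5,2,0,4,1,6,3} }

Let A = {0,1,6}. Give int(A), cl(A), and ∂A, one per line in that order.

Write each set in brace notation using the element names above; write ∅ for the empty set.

int(A) = {6}
cl(A)  = {5,2,0,4,1,6,3}
∂A     = {5,2,0,4,1,3}

interior: largest open inside A is {6} (from ∅, {6})
cl via duality: int({5,2,4,3}) = ∅, so X∖∅ = {5,2,0,4,1,6,3}
cl∖int = {5,2,0,4,1,3}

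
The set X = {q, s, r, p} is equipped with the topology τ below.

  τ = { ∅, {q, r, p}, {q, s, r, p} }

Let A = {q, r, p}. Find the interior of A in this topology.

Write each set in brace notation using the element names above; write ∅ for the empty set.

{q, r, p}

open subsets of A: ∅, {q, r, p}; so int(A) = {q, r, p}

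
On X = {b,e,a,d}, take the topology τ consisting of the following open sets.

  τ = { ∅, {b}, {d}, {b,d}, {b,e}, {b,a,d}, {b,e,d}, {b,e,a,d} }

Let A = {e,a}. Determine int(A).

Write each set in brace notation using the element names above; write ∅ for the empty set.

U open, U⊆A: ∅. int(A) = ⋃ = ∅

∅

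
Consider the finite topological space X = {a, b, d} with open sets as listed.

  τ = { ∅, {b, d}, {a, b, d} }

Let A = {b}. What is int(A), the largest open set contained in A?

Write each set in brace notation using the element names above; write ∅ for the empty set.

∅

U open, U⊆A: ∅. int(A) = ⋃ = ∅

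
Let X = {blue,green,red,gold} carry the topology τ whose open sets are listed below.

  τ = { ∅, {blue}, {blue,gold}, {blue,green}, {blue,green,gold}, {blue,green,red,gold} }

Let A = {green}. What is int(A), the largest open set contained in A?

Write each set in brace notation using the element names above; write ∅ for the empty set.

opens ⊆ A: ∅; union → int = ∅

∅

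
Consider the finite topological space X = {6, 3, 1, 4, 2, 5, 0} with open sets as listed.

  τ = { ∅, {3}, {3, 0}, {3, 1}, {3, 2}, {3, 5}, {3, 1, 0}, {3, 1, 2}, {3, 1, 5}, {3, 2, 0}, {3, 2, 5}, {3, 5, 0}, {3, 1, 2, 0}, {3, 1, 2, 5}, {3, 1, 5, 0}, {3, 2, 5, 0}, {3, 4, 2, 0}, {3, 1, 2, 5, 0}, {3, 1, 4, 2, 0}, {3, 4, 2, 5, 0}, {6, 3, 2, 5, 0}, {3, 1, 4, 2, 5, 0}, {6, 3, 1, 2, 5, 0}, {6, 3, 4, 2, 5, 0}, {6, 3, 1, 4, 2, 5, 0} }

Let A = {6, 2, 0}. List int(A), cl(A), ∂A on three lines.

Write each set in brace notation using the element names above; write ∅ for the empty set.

int(A) = ∅
cl(A)  = {6, 4, 2, 0}
∂A     = {6, 4, 2, 0}

U open, U⊆A: ∅. int(A) = ⋃ = ∅
X∖A={3, 1, 4, 5}, int(X∖A)={3, 1, 5}, hence cl(A)={6, 4, 2, 0}
∂A: remove int from cl → {6, 4, 2, 0}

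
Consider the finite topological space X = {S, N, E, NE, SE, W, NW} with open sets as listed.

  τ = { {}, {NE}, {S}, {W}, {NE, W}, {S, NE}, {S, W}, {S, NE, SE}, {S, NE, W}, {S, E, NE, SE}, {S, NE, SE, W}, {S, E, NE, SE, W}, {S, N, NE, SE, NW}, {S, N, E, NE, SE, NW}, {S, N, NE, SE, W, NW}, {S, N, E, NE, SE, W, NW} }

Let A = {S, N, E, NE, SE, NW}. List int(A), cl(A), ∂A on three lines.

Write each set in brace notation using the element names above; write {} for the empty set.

interior: largest open inside A is {S, N, E, NE, SE, NW} (from {}, {S}, {NE}, {S, NE}, {S, NE, SE}, {S, E, NE, SE}, {S, N, NE, SE, NW}, {S, N, E, NE, SE, NW})
cl via duality: int({W}) = {W}, so X∖{W} = {S, N, E, NE, SE, NW}
cl∖int = {}

int(A) = {S, N, E, NE, SE, NW}
cl(A)  = {S, N, E, NE, SE, NW}
∂A     = {}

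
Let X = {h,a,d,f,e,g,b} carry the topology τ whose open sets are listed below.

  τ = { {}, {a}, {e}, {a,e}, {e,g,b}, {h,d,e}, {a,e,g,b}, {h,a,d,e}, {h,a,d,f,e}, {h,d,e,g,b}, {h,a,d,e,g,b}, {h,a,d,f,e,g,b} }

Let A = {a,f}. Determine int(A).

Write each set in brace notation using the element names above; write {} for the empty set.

{a}

opens ⊆ A: {}, {a}; union → int = {a}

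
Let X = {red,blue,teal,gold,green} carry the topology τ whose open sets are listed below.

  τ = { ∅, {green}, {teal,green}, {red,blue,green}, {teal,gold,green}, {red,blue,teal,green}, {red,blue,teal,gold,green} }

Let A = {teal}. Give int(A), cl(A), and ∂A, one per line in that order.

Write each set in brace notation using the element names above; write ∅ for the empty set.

open subsets of A: ∅; so int(A) = ∅
closure: X∖int(X∖A) = X∖{red,blue,green} = {teal,gold}
∂A = {teal,gold} minus ∅ = {teal,gold}

int(A) = ∅
cl(A)  = {teal,gold}
∂A     = {teal,gold}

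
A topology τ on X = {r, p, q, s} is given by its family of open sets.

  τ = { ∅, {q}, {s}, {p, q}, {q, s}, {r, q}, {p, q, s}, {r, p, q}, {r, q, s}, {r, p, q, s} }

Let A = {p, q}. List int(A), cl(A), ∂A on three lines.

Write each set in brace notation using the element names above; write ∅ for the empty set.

U open, U⊆A: ∅, {q}, {p, q}. int(A) = ⋃ = {p, q}
X∖A={r, s}, int(X∖A)={s}, hence cl(A)={r, p, q}
∂A: remove int from cl → {r}

int(A) = {p, q}
cl(A)  = {r, p, q}
∂A     = {r}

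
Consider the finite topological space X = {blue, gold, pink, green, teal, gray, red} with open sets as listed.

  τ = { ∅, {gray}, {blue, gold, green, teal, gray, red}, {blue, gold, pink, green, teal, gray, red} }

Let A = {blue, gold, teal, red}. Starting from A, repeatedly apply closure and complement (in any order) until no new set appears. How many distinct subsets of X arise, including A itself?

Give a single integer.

6

closure: X∖int(X∖A) = X∖{gray} = {blue, gold, pink, green, teal, red}
Let k=closure and c=complement:
  1. A     = {blue, gold, teal, red}
  2. kA    = {blue, gold, pink, green, teal, red}
  3. cA    = {pink, green, gray}
  4. ckA   = {gray}
  5. kcA   = {blue, gold, pink, green, teal, gray, red}
  6. ckcA  = ∅
— saturated at 6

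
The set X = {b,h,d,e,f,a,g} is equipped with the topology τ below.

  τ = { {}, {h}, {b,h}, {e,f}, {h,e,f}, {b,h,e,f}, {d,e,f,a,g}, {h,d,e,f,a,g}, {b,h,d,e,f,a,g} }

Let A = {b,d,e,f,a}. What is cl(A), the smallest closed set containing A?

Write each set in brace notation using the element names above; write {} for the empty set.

complement {h,g}; its interior {h}; cl(A) = X∖{h} = {b,d,e,f,a,g}

{b,d,e,f,a,g}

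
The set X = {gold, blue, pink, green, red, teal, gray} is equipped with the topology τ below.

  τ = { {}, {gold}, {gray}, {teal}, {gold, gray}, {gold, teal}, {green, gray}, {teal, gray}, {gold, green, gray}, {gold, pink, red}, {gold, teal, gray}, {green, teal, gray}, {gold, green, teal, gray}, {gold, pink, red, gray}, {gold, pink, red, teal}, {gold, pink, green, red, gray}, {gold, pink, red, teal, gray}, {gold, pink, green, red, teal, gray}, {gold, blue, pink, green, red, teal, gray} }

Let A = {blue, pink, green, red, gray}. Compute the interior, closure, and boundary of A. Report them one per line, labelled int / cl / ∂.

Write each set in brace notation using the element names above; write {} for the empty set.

int(A) = {green, gray}
cl(A)  = {blue, pink, green, red, gray}
∂A     = {blue, pink, red}

interior: largest open inside A is {green, gray} (from {}, {gray}, {green, gray})
cl via duality: int({gold, teal}) = {gold, teal}, so X∖{gold, teal} = {blue, pink, green, red, gray}
cl∖int = {blue, pink, red}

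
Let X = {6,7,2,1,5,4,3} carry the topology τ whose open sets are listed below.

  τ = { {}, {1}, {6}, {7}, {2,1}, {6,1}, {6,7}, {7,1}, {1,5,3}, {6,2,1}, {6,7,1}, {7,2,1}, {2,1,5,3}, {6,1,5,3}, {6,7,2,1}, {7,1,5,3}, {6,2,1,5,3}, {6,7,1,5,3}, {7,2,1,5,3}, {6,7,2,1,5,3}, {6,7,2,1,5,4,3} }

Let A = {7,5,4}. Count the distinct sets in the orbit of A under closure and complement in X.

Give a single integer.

closure: X∖int(X∖A) = X∖{6,2,1} = {7,5,4,3}
Let k=closure and c=complement:
  1. A     = {7,5,4}
  2. kA    = {7,5,4,3}
  3. cA    = {6,2,1,3}
  4. ckA   = {6,2,1}
  5. kcA   = {6,2,1,5,4,3}
  6. ckcA  = {7}
  7. kckcA = {7,4}
  8. ckckcA = {6,2,1,5,3}
— saturated at 8

8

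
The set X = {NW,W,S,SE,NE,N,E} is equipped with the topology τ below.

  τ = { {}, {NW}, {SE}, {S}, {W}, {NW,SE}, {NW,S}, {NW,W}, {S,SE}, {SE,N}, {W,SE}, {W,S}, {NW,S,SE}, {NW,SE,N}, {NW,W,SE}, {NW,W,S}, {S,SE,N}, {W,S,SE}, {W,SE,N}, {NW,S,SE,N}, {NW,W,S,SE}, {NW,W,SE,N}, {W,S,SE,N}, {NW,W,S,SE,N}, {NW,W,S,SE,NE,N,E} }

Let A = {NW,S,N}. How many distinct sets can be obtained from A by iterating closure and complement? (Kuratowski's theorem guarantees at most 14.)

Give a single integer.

8

X∖A={W,SE,NE,E}, int(X∖A)={W,SE}, hence cl(A)={NW,S,NE,N,E}
Orbit (k=closure, c=complement):
  1. A     = {NW,S,N}
  2. kA    = {NW,S,NE,N,E}
  3. cA    = {W,SE,NE,E}
  4. ckA   = {W,SE}
  5. kcA   = {W,SE,NE,N,E}
  6. ckcA  = {NW,S}
  7. kckcA = {NW,S,NE,E}
  8. ckckcA = {W,SE,N}
(closed under both — stop)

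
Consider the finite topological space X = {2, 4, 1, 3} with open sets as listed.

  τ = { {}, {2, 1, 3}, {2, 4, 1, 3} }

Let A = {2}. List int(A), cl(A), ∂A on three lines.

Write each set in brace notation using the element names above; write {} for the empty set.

int(A) = {}
cl(A)  = {2, 4, 1, 3}
∂A     = {2, 4, 1, 3}

U open, U⊆A: {}. int(A) = ⋃ = {}
X∖A={4, 1, 3}, int(X∖A)={}, hence cl(A)={2, 4, 1, 3}
∂A: remove int from cl → {2, 4, 1, 3}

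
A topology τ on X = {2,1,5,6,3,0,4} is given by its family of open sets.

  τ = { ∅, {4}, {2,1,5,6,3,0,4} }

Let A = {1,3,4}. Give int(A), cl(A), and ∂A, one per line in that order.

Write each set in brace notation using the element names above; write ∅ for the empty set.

int(A) = {4}
cl(A)  = {2,1,5,6,3,0,4}
∂A     = {2,1,5,6,3,0}

interior: largest open inside A is {4} (from ∅, {4})
cl via duality: int({2,5,6,0}) = ∅, so X∖∅ = {2,1,5,6,3,0,4}
cl∖int = {2,1,5,6,3,0}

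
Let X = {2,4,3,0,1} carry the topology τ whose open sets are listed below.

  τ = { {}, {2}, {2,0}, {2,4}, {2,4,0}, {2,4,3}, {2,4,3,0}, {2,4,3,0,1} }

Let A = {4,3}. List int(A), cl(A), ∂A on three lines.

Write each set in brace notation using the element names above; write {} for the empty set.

int(A) = {}
cl(A)  = {4,3,1}
∂A     = {4,3,1}

opens ⊆ A: {}; union → int = {}
complement {2,0,1}; its interior {2,0}; cl(A) = X∖{2,0} = {4,3,1}
boundary = {4,3,1} ∖ {} = {4,3,1}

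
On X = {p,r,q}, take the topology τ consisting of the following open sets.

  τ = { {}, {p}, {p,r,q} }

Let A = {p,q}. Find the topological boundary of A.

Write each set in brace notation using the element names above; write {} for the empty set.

U open, U⊆A: {}, {p}. int(A) = ⋃ = {p}
X∖A={r}, int(X∖A)={}, hence cl(A)={p,r,q}
∂A: remove int from cl → {r,q}

{r,q}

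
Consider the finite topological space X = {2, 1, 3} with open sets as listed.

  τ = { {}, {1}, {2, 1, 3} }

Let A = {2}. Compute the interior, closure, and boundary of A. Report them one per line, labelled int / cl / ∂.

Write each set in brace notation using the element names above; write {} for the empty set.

int(A) = {}
cl(A)  = {2, 3}
∂A     = {2, 3}

interior: largest open inside A is {} (from {})
cl via duality: int({1, 3}) = {1}, so X∖{1} = {2, 3}
cl∖int = {2, 3}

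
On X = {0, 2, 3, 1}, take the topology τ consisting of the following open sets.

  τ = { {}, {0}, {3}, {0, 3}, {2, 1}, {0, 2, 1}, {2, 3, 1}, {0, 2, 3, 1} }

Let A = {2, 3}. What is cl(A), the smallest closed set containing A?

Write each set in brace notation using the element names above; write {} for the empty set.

{2, 3, 1}

closure: X∖int(X∖A) = X∖{0} = {2, 3, 1}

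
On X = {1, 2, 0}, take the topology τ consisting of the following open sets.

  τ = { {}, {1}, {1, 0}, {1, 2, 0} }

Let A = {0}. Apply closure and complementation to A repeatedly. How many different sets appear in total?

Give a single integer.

6

closure: X∖int(X∖A) = X∖{1} = {2, 0}
Let k=closure and c=complement:
  1. A     = {0}
  2. kA    = {2, 0}
  3. cA    = {1, 2}
  4. ckA   = {1}
  5. kcA   = {1, 2, 0}
  6. ckcA  = {}
— saturated at 6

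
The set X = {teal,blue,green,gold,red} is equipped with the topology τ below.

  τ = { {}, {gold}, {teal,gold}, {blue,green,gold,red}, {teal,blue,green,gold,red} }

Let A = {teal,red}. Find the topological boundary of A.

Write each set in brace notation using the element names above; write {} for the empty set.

{teal,blue,green,red}

U open, U⊆A: {}. int(A) = ⋃ = {}
X∖A={blue,green,gold}, int(X∖A)={gold}, hence cl(A)={teal,blue,green,red}
∂A: remove int from cl → {teal,blue,green,red}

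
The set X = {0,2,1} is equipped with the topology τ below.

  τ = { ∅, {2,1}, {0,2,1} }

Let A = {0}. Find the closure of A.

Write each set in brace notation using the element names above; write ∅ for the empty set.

cl via duality: int({2,1}) = {2,1}, so X∖{2,1} = {0}

{0}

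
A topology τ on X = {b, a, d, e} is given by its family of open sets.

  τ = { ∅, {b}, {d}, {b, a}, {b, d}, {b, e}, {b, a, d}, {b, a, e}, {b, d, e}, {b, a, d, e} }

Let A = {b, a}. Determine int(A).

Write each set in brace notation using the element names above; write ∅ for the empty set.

{b, a}

U open, U⊆A: ∅, {b}, {b, a}. int(A) = ⋃ = {b, a}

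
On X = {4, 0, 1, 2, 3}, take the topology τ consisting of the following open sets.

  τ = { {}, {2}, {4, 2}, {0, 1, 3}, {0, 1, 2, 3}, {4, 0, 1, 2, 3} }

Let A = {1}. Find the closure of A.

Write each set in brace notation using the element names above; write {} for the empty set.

closure: X∖int(X∖A) = X∖{4, 2} = {0, 1, 3}

{0, 1, 3}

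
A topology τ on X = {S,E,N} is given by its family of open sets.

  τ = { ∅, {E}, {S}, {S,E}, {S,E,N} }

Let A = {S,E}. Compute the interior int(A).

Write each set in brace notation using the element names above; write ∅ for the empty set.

opens ⊆ A: ∅, {E}, {S}, {S,E}; union → int = {S,E}

{S,E}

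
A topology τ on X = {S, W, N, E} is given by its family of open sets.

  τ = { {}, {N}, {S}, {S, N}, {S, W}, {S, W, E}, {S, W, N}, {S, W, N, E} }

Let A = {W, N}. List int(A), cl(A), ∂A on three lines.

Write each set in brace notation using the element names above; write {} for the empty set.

int(A) = {N}
cl(A)  = {W, N, E}
∂A     = {W, E}

interior: largest open inside A is {N} (from {}, {N})
cl via duality: int({S, E}) = {S}, so X∖{S} = {W, N, E}
cl∖int = {W, E}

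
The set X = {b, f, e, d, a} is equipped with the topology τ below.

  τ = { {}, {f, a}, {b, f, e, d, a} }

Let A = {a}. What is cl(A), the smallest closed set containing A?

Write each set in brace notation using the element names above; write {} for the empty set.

X∖A={b, f, e, d}, int(X∖A)={}, hence cl(A)={b, f, e, d, a}

{b, f, e, d, a}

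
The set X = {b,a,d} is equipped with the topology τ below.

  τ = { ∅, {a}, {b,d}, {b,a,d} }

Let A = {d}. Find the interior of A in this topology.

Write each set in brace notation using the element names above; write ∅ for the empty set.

∅

U open, U⊆A: ∅. int(A) = ⋃ = ∅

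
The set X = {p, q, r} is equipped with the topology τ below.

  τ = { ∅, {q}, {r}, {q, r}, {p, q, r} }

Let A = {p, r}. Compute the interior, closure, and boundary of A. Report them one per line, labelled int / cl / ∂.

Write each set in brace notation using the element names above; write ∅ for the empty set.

U open, U⊆A: ∅, {r}. int(A) = ⋃ = {r}
X∖A={q}, int(X∖A)={q}, hence cl(A)={p, r}
∂A: remove int from cl → {p}

int(A) = {r}
cl(A)  = {p, r}
∂A     = {p}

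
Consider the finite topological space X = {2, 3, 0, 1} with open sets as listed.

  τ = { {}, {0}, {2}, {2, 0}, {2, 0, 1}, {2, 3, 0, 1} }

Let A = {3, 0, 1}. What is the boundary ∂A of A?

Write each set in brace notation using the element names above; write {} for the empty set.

interior: largest open inside A is {0} (from {}, {0})
cl via duality: int({2}) = {2}, so X∖{2} = {3, 0, 1}
cl∖int = {3, 1}

{3, 1}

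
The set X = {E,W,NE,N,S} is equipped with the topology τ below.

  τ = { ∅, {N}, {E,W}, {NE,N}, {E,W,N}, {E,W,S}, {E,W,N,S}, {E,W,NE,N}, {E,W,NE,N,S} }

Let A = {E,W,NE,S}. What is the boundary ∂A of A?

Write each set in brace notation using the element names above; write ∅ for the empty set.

interior: largest open inside A is {E,W,S} (from ∅, {E,W}, {E,W,S})
cl via duality: int({N}) = {N}, so X∖{N} = {E,W,NE,S}
cl∖int = {NE}

{NE}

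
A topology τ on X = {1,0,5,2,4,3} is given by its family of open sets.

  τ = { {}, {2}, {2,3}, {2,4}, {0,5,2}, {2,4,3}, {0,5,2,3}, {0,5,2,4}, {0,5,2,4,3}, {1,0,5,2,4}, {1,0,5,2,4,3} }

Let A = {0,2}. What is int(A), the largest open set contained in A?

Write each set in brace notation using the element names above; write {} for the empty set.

interior: largest open inside A is {2} (from {}, {2})

{2}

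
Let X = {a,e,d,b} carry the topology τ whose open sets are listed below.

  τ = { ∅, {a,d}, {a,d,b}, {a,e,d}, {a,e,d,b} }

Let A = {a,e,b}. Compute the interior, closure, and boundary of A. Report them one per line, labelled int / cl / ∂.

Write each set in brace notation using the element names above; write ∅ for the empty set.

open subsets of A: ∅; so int(A) = ∅
closure: X∖int(X∖A) = X∖∅ = {a,e,d,b}
∂A = {a,e,d,b} minus ∅ = {a,e,d,b}

int(A) = ∅
cl(A)  = {a,e,d,b}
∂A     = {a,e,d,b}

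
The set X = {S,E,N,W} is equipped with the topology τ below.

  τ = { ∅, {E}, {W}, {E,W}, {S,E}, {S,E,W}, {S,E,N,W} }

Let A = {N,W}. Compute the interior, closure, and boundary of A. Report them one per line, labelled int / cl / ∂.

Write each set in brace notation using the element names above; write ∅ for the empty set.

int(A) = {W}
cl(A)  = {N,W}
∂A     = {N}

interior: largest open inside A is {W} (from ∅, {W})
cl via duality: int({S,E}) = {S,E}, so X∖{S,E} = {N,W}
cl∖int = {N}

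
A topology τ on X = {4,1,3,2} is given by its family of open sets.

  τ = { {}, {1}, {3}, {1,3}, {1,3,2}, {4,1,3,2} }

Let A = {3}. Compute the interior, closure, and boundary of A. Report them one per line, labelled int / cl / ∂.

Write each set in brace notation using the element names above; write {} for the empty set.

opens ⊆ A: {}, {3}; union → int = {3}
complement {4,1,2}; its interior {1}; cl(A) = X∖{1} = {4,3,2}
boundary = {4,3,2} ∖ {3} = {4,2}

int(A) = {3}
cl(A)  = {4,3,2}
∂A     = {4,2}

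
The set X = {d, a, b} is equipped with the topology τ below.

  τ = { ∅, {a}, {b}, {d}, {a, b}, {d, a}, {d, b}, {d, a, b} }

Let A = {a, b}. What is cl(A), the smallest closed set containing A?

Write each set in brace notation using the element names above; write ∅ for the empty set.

closure: X∖int(X∖A) = X∖{d} = {a, b}

{a, b}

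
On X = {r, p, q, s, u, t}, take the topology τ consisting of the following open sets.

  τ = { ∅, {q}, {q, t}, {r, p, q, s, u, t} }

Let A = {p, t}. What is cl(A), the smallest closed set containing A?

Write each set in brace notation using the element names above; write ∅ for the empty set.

{r, p, s, u, t}

X∖A={r, q, s, u}, int(X∖A)={q}, hence cl(A)={r, p, s, u, t}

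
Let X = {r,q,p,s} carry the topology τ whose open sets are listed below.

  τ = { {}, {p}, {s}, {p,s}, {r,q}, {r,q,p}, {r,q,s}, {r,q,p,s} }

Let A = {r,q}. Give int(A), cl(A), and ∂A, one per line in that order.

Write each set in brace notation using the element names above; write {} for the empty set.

opens ⊆ A: {}, {r,q}; union → int = {r,q}
complement {p,s}; its interior {p,s}; cl(A) = X∖{p,s} = {r,q}
boundary = {r,q} ∖ {r,q} = {}

int(A) = {r,q}
cl(A)  = {r,q}
∂A     = {}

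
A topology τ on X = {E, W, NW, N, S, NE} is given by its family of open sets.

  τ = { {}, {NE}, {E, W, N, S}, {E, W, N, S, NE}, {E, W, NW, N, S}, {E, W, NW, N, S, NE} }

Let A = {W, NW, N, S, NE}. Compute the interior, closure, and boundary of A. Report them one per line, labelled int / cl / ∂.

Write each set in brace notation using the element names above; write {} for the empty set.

int(A) = {NE}
cl(A)  = {E, W, NW, N, S, NE}
∂A     = {E, W, NW, N, S}

open subsets of A: {}, {NE}; so int(A) = {NE}
closure: X∖int(X∖A) = X∖{} = {E, W, NW, N, S, NE}
∂A = {E, W, NW, N, S, NE} minus {NE} = {E, W, NW, N, S}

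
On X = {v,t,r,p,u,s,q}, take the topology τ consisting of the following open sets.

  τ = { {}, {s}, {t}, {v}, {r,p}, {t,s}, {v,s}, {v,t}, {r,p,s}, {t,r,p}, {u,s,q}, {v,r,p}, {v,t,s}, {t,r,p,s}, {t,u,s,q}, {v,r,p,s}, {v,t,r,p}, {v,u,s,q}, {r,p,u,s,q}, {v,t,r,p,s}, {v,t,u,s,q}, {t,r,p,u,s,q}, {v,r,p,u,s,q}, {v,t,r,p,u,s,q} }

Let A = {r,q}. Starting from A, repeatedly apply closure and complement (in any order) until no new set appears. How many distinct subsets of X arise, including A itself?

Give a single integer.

8

X∖A={v,t,p,u,s}, int(X∖A)={v,t,s}, hence cl(A)={r,p,u,q}
Orbit (k=closure, c=complement):
  1. A     = {r,q}
  2. kA    = {r,p,u,q}
  3. cA    = {v,t,p,u,s}
  4. ckA   = {v,t,s}
  5. kcA   = {v,t,r,p,u,s,q}
  6. kckA  = {v,t,u,s,q}
  7. ckcA  = {}
  8. ckckA = {r,p}
(closed under both — stop)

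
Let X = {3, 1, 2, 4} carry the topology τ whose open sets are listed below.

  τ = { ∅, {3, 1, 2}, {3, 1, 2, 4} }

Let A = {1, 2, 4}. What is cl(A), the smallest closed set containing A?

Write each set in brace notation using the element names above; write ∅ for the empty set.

{3, 1, 2, 4}

X∖A={3}, int(X∖A)=∅, hence cl(A)={3, 1, 2, 4}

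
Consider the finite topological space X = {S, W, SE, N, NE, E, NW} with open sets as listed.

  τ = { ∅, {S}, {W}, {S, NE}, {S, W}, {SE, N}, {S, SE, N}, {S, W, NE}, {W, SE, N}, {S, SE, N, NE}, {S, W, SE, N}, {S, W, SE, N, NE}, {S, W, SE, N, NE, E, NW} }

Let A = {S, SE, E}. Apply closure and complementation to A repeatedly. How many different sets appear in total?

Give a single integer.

X∖A={W, N, NE, NW}, int(X∖A)={W}, hence cl(A)={S, SE, N, NE, E, NW}
Orbit (k=closure, c=complement):
  1. A     = {S, SE, E}
  2. kA    = {S, SE, N, NE, E, NW}
  3. cA    = {W, N, NE, NW}
  4. ckA   = {W}
  5. kcA   = {W, SE, N, NE, E, NW}
  6. kckA  = {W, E, NW}
  7. ckcA  = {S}
  8. ckckA = {S, SE, N, NE}
  9. kckcA = {S, NE, E, NW}
  10. ckckcA = {W, SE, N}
  11. kckckcA = {W, SE, N, E, NW}
  12. ckckckcA = {S, NE}
(closed under both — stop)

12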